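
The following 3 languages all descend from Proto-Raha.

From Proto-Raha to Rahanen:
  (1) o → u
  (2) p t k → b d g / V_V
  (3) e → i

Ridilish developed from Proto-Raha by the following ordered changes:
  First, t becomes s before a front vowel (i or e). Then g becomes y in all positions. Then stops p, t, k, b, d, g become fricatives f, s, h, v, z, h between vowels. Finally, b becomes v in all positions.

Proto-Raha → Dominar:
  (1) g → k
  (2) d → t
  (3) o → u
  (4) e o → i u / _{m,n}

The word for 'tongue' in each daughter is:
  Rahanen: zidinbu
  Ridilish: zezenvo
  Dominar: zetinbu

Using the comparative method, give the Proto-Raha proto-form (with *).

Position 2: Rahanen has i, Ridilish has e, Dominar has e. Ridilish preserves e here (none of its changes turn any other segment into e), so the proto-segment is *e.
Position 6: Rahanen has b, Ridilish has v, Dominar has b. Dominar preserves b here (none of its changes turn any other segment into b), so the proto-segment is *b.
Position 4: Rahanen has i, Ridilish has e, Dominar has i. Ridilish preserves e here (none of its changes turn any other segment into e), so the proto-segment is *e.
Continuing position by position gives *zedenbo; check it forward:
Rahanen: *zedenbo
  zedenbo → zedenbu   [vowel merger]
  zedenbu (rule 2 does not apply)
  zedenbu → zidinbu   [vowel merger]
  giving Rahanen zidinbu.
Ridilish: *zedenbo > zezenbo > zezenvo  (by intervocalic lenition, unconditioned shift)
Dominar: *zedenbo > zetenbo > zetenbu > zetinbu  (by unconditioned shift, vowel merger, pre-nasal raising)
Only *zedenbo yields all of Rahanen zidinbu, Ridilish zezenvo, Dominar zetinbu.

*zedenbo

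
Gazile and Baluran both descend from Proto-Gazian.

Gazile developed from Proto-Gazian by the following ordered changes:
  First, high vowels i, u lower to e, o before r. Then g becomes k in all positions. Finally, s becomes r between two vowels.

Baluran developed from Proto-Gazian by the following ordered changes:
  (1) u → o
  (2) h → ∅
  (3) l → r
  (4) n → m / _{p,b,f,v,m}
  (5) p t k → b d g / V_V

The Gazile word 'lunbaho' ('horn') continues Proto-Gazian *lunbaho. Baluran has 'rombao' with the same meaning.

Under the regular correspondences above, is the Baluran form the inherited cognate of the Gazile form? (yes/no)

yes

Derive the expected Baluran reflex of *lunbaho:
Baluran: *lunbaho > lonbaho > lonbao > ronbao > rombao  (by vowel merger, h-loss, unconditioned shift, nasal place assimilation)
Baluran 'rombao' matches the regular reflex exactly, so the pair is cognate.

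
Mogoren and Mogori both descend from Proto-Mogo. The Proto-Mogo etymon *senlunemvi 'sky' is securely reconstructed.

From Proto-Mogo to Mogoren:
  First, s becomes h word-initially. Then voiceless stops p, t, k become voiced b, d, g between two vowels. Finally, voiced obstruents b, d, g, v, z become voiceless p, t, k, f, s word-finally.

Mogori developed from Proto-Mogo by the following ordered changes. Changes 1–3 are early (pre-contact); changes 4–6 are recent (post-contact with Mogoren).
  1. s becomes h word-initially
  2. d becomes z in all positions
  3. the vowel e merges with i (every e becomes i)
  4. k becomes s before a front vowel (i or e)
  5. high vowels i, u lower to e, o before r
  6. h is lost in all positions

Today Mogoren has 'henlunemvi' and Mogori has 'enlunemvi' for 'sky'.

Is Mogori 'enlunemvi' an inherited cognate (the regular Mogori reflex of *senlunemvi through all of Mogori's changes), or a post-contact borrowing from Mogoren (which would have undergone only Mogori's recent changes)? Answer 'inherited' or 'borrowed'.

borrowed

If inherited, *senlunemvi would pass through all of Mogori's changes:
Mogori: start from *senlunemvi.
  rule 1 (debuccalisation): senlunemvi → henlunemvi
  rule 2: no change — henlunemvi
  rule 3 (vowel merger): henlunemvi → hinlunimvi
  rule 4: no change — hinlunimvi
  rule 5: no change — hinlunimvi
  rule 6 (h-loss): hinlunimvi → inlunimvi
  ⇒ Mogori inlunimvi
If borrowed from Mogoren 'henlunemvi' after the early changes, it would undergo only the recent ones:
  rule 4 (palatalisation): no change (henlunemvi)
  rule 5 (pre-rhotic lowering): no change (henlunemvi)
  rule 6 (h-loss): henlunemvi → enlunemvi
  ⇒ as a loan: enlunemvi
Mogori 'enlunemvi' matches the loan outcome 'enlunemvi', not the inherited 'inlunimvi' — it skipped the early Mogori changes, so it was borrowed from Mogoren.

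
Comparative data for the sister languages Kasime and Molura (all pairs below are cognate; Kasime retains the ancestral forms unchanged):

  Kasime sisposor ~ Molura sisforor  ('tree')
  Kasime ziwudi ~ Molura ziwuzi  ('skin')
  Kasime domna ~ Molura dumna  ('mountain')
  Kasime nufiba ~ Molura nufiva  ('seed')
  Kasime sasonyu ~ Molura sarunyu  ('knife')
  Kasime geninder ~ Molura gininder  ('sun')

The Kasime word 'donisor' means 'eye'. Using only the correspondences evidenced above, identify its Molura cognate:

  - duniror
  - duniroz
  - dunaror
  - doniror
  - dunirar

sasonyu ~ sarunyu — Kasime o corresponds to Molura u after a consonant, before a nasal.
sisposor ~ sisforor, sasonyu ~ sarunyu — Kasime s corresponds to Molura r between vowels (before a back vowel).
Applying these to Kasime 'donisor':
  donisor → dunisor   (o→u after a consonant, before a nasal)
  dunisor → duniror   (s→r between vowels (before a back vowel))
So the Molura cognate is 'duniror'.

duniror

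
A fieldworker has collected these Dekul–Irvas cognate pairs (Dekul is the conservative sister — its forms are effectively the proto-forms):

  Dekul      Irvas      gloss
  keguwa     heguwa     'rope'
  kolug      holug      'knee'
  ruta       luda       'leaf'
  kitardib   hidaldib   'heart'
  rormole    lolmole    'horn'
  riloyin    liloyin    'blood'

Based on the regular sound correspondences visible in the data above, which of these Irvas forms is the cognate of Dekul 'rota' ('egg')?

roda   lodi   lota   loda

rormole ~ lolmole — Dekul r corresponds to Irvas l word-initially before a back vowel.
ruta ~ luda, kitardib ~ hidaldib — Dekul t corresponds to Irvas d between vowels (before a back vowel).
Applying these to Dekul 'rota':
  rota → lota   (r→l word-initially before a back vowel)
  lota → loda   (t→d between vowels (before a back vowel))
So the Irvas cognate is 'loda'.

loda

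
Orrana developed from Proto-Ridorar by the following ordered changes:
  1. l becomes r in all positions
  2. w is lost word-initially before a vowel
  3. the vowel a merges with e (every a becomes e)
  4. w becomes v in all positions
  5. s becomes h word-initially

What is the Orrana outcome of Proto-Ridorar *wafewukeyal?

Orrana: *wafewukeyal
  wafewukeyal → wafewukeyar   [unconditioned shift]
  wafewukeyar → afewukeyar   [glide loss]
  afewukeyar → efewukeyer   [vowel merger]
  efewukeyer → efevukeyer   [unconditioned shift]
  efevukeyer (rule 5 does not apply)
  giving Orrana efevukeyer.

efevukeyer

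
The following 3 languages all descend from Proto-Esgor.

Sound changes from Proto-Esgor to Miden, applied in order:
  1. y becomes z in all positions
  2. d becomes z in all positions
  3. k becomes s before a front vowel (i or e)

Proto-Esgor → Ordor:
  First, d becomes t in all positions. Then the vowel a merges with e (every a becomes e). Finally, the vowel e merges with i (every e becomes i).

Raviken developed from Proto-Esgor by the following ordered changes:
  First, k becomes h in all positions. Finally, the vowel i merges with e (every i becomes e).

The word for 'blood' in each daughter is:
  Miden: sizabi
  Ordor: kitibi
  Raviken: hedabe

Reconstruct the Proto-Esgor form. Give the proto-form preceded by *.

Position 6: Miden has i, Ordor has i, Raviken has e. Miden preserves i here (none of its changes turn any other segment into i), so the proto-segment is *i.
Position 3: Miden has z, Ordor has t, Raviken has d. Raviken preserves d here (none of its changes turn any other segment into d), so the proto-segment is *d.
Position 1: Miden has s, Ordor has k, Raviken has h. Ordor preserves k here (none of its changes turn any other segment into k), so the proto-segment is *k.
This points to *kidabi. Verify forward in each daughter:
Miden: *kidabi
  kidabi (rule 1 does not apply)
  kidabi → kizabi   [unconditioned shift]
  kizabi → sizabi   [palatalisation]
  giving Miden sizabi.
Ordor: start from *kidabi.
  rule 1 (unconditioned shift): kidabi → kitabi
  rule 2 (vowel merger): kitabi → kitebi
  rule 3 (vowel merger): kitebi → kitibi
  ⇒ Ordor kitibi
Raviken: *kidabi > hidabi > hedabe  (by unconditioned shift, vowel merger)
Only *kidabi yields all of Miden sizabi, Ordor kitibi, Raviken hedabe.

*kidabi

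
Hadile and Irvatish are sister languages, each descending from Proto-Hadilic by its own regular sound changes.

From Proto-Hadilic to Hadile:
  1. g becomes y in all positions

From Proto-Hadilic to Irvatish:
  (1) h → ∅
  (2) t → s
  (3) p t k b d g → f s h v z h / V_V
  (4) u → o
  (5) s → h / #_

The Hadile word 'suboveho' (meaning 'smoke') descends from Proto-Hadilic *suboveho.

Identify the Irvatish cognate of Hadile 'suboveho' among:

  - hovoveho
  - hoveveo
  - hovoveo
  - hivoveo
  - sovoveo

hovoveo

Irvatish: *suboveho
  suboveho → suboveo   [h-loss]
  suboveo (rule 2 does not apply)
  suboveo → suvoveo   [intervocalic lenition]
  suvoveo → sovoveo   [vowel merger]
  sovoveo → hovoveo   [debuccalisation]
  giving Irvatish hovoveo.
The other candidates each miss or misapply at least one Irvatish change.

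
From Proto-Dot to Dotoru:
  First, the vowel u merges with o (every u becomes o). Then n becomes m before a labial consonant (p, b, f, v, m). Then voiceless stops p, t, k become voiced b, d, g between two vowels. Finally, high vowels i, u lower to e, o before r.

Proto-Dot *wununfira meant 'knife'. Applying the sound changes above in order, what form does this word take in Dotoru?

wonomfera

Dotoru: *wununfira > wononfira > wonomfira > wonomfera  (by vowel merger, nasal place assimilation, pre-rhotic lowering)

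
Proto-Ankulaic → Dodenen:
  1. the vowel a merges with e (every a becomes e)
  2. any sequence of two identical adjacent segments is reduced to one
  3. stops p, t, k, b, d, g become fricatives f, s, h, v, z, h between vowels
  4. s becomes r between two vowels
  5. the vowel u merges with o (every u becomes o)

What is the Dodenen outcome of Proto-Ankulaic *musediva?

morezive

Dodenen: *musediva > musedive > musezive > murezive > morezive  (by vowel merger, intervocalic lenition, rhotacism, vowel merger)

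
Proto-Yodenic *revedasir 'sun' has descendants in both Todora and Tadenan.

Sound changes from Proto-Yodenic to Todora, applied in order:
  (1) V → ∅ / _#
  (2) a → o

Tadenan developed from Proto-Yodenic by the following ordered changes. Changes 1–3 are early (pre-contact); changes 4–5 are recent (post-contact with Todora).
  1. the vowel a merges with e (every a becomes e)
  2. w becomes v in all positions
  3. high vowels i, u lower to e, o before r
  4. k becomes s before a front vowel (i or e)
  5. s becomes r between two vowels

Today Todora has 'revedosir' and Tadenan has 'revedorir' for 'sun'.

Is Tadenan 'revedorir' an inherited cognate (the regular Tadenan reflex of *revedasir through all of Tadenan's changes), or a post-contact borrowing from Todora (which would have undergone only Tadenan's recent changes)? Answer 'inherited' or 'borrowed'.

borrowed

If inherited, *revedasir would pass through all of Tadenan's changes:
Tadenan: *revedasir
  revedasir → revedesir   [vowel merger]
  revedesir (rule 2 does not apply)
  revedesir → revedeser   [pre-rhotic lowering]
  revedeser (rule 4 does not apply)
  revedeser → revederer   [rhotacism]
  giving Tadenan revederer.
If borrowed from Todora 'revedosir' after the early changes, it would undergo only the recent ones:
  rule 4 (palatalisation): no change (revedosir)
  rule 5 (rhotacism): revedosir → revedorir
  ⇒ as a loan: revedorir
Tadenan 'revedorir' matches the loan outcome 'revedorir', not the inherited 'revederer' — it skipped the early Tadenan changes, so it was borrowed from Todora.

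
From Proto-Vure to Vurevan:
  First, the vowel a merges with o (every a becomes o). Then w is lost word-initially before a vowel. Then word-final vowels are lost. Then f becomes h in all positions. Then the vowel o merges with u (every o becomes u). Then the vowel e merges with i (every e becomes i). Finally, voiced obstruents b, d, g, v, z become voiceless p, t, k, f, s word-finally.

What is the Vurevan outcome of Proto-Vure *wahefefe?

uhihih

Vurevan: *wahefefe > wohefefe > ohefefe > ohefef > oheheh > uheheh > uhihih  (by vowel merger, glide loss, apocope, unconditioned shift, vowel merger, vowel merger)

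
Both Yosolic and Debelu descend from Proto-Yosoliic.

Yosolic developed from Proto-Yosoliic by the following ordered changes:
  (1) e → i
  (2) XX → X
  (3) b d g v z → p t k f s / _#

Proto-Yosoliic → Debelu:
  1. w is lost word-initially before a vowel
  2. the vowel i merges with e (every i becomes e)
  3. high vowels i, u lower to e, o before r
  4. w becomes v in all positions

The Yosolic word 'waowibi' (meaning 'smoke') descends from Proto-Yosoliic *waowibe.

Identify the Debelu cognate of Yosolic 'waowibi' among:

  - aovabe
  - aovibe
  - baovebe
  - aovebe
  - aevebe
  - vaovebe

aovebe

Debelu: start from *waowibe.
  rule 1 (glide loss): waowibe → aowibe
  rule 2 (vowel merger): aowibe → aowebe
  rule 3: no change — aowebe
  rule 4 (unconditioned shift): aowebe → aovebe
  ⇒ Debelu aovebe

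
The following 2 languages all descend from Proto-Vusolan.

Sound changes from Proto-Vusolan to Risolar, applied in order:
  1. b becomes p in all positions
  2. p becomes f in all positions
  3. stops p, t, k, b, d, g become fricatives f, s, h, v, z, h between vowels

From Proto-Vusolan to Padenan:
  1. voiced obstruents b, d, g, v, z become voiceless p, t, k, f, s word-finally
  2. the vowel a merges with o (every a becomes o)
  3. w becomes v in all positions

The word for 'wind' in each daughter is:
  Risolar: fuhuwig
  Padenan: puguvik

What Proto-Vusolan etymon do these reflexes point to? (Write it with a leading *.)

*puguwig

Position 7: Risolar has g, Padenan has k. Risolar preserves g here (none of its changes turn any other segment into g), so the proto-segment is *g.
Position 3: Risolar has h, Padenan has g. Padenan preserves g here (none of its changes turn any other segment into g), so the proto-segment is *g.
Position 1: Risolar has f, Padenan has p. Taking the neighbouring segments as reconstructed: Risolar f could go back to *p or *b or *f; Padenan p can only go back to *p — the one source consistent with every daughter is *p.
This points to *puguwig. Verify forward in each daughter:
Risolar: *puguwig
  puguwig (rule 1 does not apply)
  puguwig → fuguwig   [unconditioned shift]
  fuguwig → fuhuwig   [intervocalic lenition]
  giving Risolar fuhuwig.
Padenan: *puguwig > puguwik > puguvik  (by final devoicing, unconditioned shift)
No other proto-form is consistent with every reflex, so the reconstruction is *puguwig.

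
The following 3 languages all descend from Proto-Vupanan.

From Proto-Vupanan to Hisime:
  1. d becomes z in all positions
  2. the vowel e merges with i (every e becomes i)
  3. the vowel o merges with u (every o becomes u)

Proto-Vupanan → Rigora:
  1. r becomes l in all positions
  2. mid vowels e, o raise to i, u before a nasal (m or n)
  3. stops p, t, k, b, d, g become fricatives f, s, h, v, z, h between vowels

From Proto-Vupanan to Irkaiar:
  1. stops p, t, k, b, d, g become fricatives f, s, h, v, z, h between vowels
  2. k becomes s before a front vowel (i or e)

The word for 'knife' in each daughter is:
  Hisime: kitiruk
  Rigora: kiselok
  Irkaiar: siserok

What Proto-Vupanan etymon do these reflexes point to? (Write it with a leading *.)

*kiterok

Position 5: Hisime has r, Rigora has l, Irkaiar has r. Hisime preserves r here (none of its changes turn any other segment into r), so the proto-segment is *r.
Position 6: Hisime has u, Rigora has o, Irkaiar has o. Rigora preserves o here (none of its changes turn any other segment into o), so the proto-segment is *o.
Position 4: Hisime has i, Rigora has e, Irkaiar has e. Rigora preserves e here (none of its changes turn any other segment into e), so the proto-segment is *e.
This points to *kiterok. Verify forward in each daughter:
Hisime: *kiterok
  kiterok (rule 1 does not apply)
  kiterok → kitirok   [vowel merger]
  kitirok → kitiruk   [vowel merger]
  giving Hisime kitiruk.
Rigora: start from *kiterok.
  rule 1 (unconditioned shift): kiterok → kitelok
  rule 2: no change — kitelok
  rule 3 (intervocalic lenition): kitelok → kiselok
  ⇒ Rigora kiselok
Irkaiar: *kiterok > kiserok > siserok  (by intervocalic lenition, palatalisation)
Only *kiterok yields all of Hisime kitiruk, Rigora kiselok, Irkaiar siserok.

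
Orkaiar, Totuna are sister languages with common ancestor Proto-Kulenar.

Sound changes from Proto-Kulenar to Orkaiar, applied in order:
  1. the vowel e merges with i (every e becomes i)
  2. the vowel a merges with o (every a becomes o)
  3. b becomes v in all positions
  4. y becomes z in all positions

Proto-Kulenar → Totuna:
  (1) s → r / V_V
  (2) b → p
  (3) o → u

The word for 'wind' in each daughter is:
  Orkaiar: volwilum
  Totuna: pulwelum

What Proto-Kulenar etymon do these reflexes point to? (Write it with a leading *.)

*bolwelum

Position 1: Orkaiar has v, Totuna has p. Taking the neighbouring segments as reconstructed: Orkaiar v could go back to *b or *v; Totuna p could go back to *p or *b — the one source consistent with every daughter is *b.
Position 5: Orkaiar has i, Totuna has e. Totuna preserves e here (none of its changes turn any other segment into e), so the proto-segment is *e.
Position 2: Orkaiar has o, Totuna has u. Taking the neighbouring segments as reconstructed: Orkaiar o could go back to *a or *o; Totuna u could go back to *o or *u — the one source consistent with every daughter is *o.
This points to *bolwelum. Verify forward in each daughter:
Orkaiar: *bolwelum > bolwilum > volwilum  (by vowel merger, unconditioned shift)
Totuna: start from *bolwelum.
  rule 1: no change — bolwelum
  rule 2 (unconditioned shift): bolwelum → polwelum
  rule 3 (vowel merger): polwelum → pulwelum
  ⇒ Totuna pulwelum
*bolwelum is the unique common source.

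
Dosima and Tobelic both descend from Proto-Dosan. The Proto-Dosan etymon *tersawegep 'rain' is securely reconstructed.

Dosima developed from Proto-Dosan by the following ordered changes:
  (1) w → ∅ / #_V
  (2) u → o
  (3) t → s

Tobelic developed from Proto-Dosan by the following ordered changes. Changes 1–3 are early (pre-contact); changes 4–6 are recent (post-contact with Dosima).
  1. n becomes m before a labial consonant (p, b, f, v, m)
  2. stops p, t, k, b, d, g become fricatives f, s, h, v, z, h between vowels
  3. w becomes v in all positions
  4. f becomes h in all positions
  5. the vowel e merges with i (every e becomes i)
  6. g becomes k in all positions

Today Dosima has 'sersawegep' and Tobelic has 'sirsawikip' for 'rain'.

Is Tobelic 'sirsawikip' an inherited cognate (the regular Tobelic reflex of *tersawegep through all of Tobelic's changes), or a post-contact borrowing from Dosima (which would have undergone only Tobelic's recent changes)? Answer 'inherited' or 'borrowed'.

borrowed

If inherited, *tersawegep would pass through all of Tobelic's changes:
Tobelic: start from *tersawegep.
  rule 1: no change — tersawegep
  rule 2 (intervocalic lenition): tersawegep → tersawehep
  rule 3 (unconditioned shift): tersawehep → tersavehep
  rule 4: no change — tersavehep
  rule 5 (vowel merger): tersavehep → tirsavihip
  rule 6: no change — tirsavihip
  ⇒ Tobelic tirsavihip
If borrowed from Dosima 'sersawegep' after the early changes, it would undergo only the recent ones:
  rule 4 (unconditioned shift): no change (sersawegep)
  rule 5 (vowel merger): sersawegep → sirsawigip
  rule 6 (unconditioned shift): sirsawigip → sirsawikip
  ⇒ as a loan: sirsawikip
Tobelic 'sirsawikip' matches the loan outcome 'sirsawikip', not the inherited 'tirsavihip' — it skipped the early Tobelic changes, so it was borrowed from Dosima.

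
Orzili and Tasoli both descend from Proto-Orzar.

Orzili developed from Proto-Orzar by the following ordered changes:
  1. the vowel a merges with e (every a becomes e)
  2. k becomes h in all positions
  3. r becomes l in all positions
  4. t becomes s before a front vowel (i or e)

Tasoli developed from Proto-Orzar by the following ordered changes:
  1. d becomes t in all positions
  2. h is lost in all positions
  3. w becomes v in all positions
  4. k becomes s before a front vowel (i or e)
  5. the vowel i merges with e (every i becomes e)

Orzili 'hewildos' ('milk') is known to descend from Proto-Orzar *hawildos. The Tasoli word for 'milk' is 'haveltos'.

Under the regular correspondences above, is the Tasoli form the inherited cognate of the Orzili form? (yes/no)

Derive the expected Tasoli reflex of *hawildos:
Tasoli: *hawildos
  hawildos → hawiltos   [unconditioned shift]
  hawiltos → awiltos   [h-loss]
  awiltos → aviltos   [unconditioned shift]
  aviltos (rule 4 does not apply)
  aviltos → aveltos   [vowel merger]
  giving Tasoli aveltos.
The regular Tasoli reflex would be 'aveltos', but the attested form is 'haveltos'. The correspondence is irregular, so they are not cognates (the Tasoli form has a different source).

no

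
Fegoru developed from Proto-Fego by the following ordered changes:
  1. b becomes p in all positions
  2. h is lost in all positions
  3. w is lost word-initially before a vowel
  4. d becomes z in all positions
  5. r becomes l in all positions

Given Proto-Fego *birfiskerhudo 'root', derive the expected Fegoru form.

pilfiskeluzo

Fegoru: *birfiskerhudo > pirfiskerhudo > pirfiskerudo > pirfiskeruzo > pilfiskeluzo  (by unconditioned shift, h-loss, unconditioned shift, unconditioned shift)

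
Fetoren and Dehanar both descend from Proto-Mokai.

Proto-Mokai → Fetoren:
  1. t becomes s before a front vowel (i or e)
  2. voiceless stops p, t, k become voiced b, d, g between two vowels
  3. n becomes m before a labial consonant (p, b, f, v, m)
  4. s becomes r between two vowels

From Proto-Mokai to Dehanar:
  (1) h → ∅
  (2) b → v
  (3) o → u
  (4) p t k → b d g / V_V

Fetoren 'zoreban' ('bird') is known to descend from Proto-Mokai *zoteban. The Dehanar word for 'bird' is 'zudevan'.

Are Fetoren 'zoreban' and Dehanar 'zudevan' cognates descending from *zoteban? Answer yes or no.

yes

Derive the expected Dehanar reflex of *zoteban:
Dehanar: start from *zoteban.
  rule 1: no change — zoteban
  rule 2 (unconditioned shift): zoteban → zotevan
  rule 3 (vowel merger): zotevan → zutevan
  rule 4 (intervocalic voicing): zutevan → zudevan
  ⇒ Dehanar zudevan
Dehanar 'zudevan' matches the regular reflex exactly, so the pair is cognate.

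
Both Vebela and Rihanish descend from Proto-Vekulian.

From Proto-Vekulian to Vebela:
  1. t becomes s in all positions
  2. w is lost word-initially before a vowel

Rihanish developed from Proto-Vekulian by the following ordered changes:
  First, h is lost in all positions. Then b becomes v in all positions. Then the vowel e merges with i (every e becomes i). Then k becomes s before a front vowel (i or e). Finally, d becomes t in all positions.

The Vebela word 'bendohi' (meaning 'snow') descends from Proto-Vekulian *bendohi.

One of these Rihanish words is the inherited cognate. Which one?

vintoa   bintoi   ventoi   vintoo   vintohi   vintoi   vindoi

Rihanish: *bendohi > bendoi > vendoi > vindoi > vintoi  (by h-loss, unconditioned shift, vowel merger, unconditioned shift)
Among the options, 'vintoi' alone shows every Rihanish change applied in order.

vintoi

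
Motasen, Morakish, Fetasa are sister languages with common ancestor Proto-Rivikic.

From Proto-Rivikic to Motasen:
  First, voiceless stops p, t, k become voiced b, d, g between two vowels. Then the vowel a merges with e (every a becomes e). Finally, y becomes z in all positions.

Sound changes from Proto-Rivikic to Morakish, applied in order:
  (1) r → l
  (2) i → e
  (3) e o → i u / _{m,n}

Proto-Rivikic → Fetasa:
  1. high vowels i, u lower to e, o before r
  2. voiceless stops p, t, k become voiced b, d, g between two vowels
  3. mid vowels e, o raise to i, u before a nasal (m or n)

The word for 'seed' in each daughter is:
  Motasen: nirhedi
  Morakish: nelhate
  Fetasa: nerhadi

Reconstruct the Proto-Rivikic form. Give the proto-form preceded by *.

*nirhati

Position 6: Motasen has d, Morakish has t, Fetasa has d. Morakish preserves t here (none of its changes turn any other segment into t), so the proto-segment is *t.
Position 5: Motasen has e, Morakish has a, Fetasa has a. Morakish preserves a here (none of its changes turn any other segment into a), so the proto-segment is *a.
This points to *nirhati. Verify forward in each daughter:
Motasen: start from *nirhati.
  rule 1 (intervocalic voicing): nirhati → nirhadi
  rule 2 (vowel merger): nirhadi → nirhedi
  rule 3: no change — nirhedi
  ⇒ Motasen nirhedi
Morakish: start from *nirhati.
  rule 1 (unconditioned shift): nirhati → nilhati
  rule 2 (vowel merger): nilhati → nelhate
  rule 3: no change — nelhate
  ⇒ Morakish nelhate
Fetasa: start from *nirhati.
  rule 1 (pre-rhotic lowering): nirhati → nerhati
  rule 2 (intervocalic voicing): nerhati → nerhadi
  rule 3: no change — nerhadi
  ⇒ Fetasa nerhadi
*nirhati is the unique common source.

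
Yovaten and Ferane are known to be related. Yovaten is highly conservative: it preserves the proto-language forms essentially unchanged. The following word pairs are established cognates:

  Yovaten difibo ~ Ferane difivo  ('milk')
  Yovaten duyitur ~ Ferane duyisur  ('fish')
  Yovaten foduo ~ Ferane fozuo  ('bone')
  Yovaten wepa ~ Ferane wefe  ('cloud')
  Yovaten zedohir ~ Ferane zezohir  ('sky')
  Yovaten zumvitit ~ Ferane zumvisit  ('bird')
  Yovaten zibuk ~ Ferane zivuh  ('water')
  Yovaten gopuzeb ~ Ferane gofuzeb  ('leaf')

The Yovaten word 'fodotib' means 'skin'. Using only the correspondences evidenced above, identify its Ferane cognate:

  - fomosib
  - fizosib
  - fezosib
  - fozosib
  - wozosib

zedohir ~ zezohir — Yovaten d corresponds to Ferane z between vowels (before a back vowel).
zumvitit ~ zumvisit — Yovaten t corresponds to Ferane s between vowels (before a front vowel).
Applying these to Yovaten 'fodotib':
  fodotib → fozotib   (d→z between vowels (before a back vowel))
  fozotib → fozosib   (t→s between vowels (before a front vowel))
So the Ferane cognate is 'fozosib'.

fozosib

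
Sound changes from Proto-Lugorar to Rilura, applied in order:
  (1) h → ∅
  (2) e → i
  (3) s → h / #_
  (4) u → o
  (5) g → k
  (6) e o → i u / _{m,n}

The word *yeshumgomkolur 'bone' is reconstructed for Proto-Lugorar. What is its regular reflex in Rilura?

yisumkumkolor

Rilura: *yeshumgomkolur
  yeshumgomkolur → yesumgomkolur   [h-loss]
  yesumgomkolur → yisumgomkolur   [vowel merger]
  yisumgomkolur (rule 3 does not apply)
  yisumgomkolur → yisomgomkolor   [vowel merger]
  yisomgomkolor → yisomkomkolor   [unconditioned shift]
  yisomkomkolor → yisumkumkolor   [pre-nasal raising]
  giving Rilura yisumkumkolor.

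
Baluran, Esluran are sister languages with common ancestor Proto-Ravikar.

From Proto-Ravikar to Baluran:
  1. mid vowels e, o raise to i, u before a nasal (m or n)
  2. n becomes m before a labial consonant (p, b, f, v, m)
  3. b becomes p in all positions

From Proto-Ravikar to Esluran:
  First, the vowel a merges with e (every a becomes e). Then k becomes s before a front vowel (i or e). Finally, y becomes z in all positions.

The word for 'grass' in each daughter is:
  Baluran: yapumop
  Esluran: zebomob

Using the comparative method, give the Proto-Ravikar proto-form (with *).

Position 7: Baluran has p, Esluran has b. Esluran preserves b here (none of its changes turn any other segment into b), so the proto-segment is *b.
Position 4: Baluran has u, Esluran has o. Esluran preserves o here (none of its changes turn any other segment into o), so the proto-segment is *o.
Position 3: Baluran has p, Esluran has b. Esluran preserves b here (none of its changes turn any other segment into b), so the proto-segment is *b.
This points to *yabomob. Verify forward in each daughter:
Baluran: start from *yabomob.
  rule 1 (pre-nasal raising): yabomob → yabumob
  rule 2: no change — yabumob
  rule 3 (unconditioned shift): yabumob → yapumop
  ⇒ Baluran yapumop
Esluran: start from *yabomob.
  rule 1 (vowel merger): yabomob → yebomob
  rule 2: no change — yebomob
  rule 3 (unconditioned shift): yebomob → zebomob
  ⇒ Esluran zebomob
*yabomob is the unique common source.

*yabomob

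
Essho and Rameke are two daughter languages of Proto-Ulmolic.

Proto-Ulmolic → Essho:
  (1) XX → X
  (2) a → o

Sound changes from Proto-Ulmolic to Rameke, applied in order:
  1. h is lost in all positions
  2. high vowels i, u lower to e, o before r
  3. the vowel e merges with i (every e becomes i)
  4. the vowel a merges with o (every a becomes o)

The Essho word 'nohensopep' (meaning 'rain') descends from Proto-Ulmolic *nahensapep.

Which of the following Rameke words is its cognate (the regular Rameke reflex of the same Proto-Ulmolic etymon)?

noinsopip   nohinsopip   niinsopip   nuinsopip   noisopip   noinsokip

Rameke: *nahensapep > naensapep > nainsapip > noinsopip  (by h-loss, vowel merger, vowel merger)
Among the options, 'noinsopip' alone shows every Rameke change applied in order.

noinsopip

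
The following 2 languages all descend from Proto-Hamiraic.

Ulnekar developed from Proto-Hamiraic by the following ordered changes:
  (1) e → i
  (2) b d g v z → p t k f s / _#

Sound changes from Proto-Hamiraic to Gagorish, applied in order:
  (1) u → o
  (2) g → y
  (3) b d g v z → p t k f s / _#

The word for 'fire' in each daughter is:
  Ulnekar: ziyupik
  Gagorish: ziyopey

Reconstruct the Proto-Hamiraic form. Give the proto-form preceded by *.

Position 4: Ulnekar has u, Gagorish has o. Ulnekar preserves u here (none of its changes turn any other segment into u), so the proto-segment is *u.
Position 6: Ulnekar has i, Gagorish has e. Gagorish preserves e here (none of its changes turn any other segment into e), so the proto-segment is *e.
Verify the candidate proto-form against each daughter:
Ulnekar: *ziyupeg
  ziyupeg → ziyupig   [vowel merger]
  ziyupig → ziyupik   [final devoicing]
  giving Ulnekar ziyupik.
Gagorish: start from *ziyupeg.
  rule 1 (vowel merger): ziyupeg → ziyopeg
  rule 2 (unconditioned shift): ziyopeg → ziyopey
  rule 3: no change — ziyopey
  ⇒ Gagorish ziyopey
*ziyupeg is the unique common source.

*ziyupeg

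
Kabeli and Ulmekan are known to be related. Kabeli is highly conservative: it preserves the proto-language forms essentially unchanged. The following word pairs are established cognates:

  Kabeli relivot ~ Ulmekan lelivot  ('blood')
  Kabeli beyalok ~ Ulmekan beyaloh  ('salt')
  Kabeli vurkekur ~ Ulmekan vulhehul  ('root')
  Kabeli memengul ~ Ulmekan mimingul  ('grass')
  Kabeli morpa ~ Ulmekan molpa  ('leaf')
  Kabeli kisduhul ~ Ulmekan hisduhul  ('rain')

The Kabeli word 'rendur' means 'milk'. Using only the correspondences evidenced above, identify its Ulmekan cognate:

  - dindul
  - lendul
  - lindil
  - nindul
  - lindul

lindul

relivot ~ lelivot — Kabeli r corresponds to Ulmekan l word-initially before a front vowel.
memengul ~ mimingul — Kabeli e corresponds to Ulmekan i after a consonant, before a nasal.
vurkekur ~ vulhehul — Kabeli r corresponds to Ulmekan l word-finally.
Applying these to Kabeli 'rendur':
  rendur → lendur   (r→l word-initially before a front vowel)
  lendur → lindur   (e→i after a consonant, before a nasal)
  lindur → lindul   (r→l word-finally)
So the Ulmekan cognate is 'lindul'.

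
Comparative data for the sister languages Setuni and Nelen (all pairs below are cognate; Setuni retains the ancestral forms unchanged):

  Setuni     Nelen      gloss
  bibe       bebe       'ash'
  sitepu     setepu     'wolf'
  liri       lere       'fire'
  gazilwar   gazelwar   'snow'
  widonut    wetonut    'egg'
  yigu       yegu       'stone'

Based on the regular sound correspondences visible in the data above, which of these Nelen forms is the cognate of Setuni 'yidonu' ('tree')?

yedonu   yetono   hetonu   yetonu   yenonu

sitepu ~ setepu, gazilwar ~ gazelwar — Setuni i corresponds to Nelen e after a consonant, before a consonant other than r, m, n, p, b, f, v.
widonut ~ wetonut — Setuni d corresponds to Nelen t between vowels (before a back vowel).
Applying these to Setuni 'yidonu':
  yidonu → yedonu   (i→e after a consonant, before a consonant other than r, m, n, p, b, f, v)
  yedonu → yetonu   (d→t between vowels (before a back vowel))
So the Nelen cognate is 'yetonu'.

yetonu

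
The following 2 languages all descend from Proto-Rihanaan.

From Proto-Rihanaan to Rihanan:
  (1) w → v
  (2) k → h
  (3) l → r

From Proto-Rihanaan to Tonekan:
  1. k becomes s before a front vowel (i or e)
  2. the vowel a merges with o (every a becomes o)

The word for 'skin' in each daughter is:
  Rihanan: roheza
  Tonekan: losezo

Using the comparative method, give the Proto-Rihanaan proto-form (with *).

Position 3: Rihanan has h, Tonekan has s. Taking the neighbouring segments as reconstructed: Rihanan h could go back to *k or *h; Tonekan s could go back to *k or *s — the one source consistent with every daughter is *k.
Position 1: Rihanan has r, Tonekan has l. Tonekan preserves l here (none of its changes turn any other segment into l), so the proto-segment is *l.
This points to *lokeza. Verify forward in each daughter:
Rihanan: start from *lokeza.
  rule 1: no change — lokeza
  rule 2 (unconditioned shift): lokeza → loheza
  rule 3 (unconditioned shift): loheza → roheza
  ⇒ Rihanan roheza
Tonekan: *lokeza > loseza > losezo  (by palatalisation, vowel merger)
No other proto-form is consistent with every reflex, so the reconstruction is *lokeza.

*lokeza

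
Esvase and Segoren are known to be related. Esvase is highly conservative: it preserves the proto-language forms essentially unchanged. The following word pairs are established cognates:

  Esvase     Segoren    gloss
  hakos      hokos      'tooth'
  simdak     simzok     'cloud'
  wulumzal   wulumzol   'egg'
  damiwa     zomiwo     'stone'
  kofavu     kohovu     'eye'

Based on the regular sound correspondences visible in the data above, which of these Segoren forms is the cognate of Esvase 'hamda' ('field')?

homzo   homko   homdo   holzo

homzo

damiwa ~ zomiwo — Esvase a corresponds to Segoren o after a consonant, before a nasal.
simdak ~ simzok — Esvase d corresponds to Segoren z after a consonant, before a back vowel.
damiwa ~ zomiwo — Esvase a corresponds to Segoren o word-finally.
Applying these to Esvase 'hamda':
  hamda → homda   (a→o after a consonant, before a nasal)
  homda → homza   (d→z after a consonant, before a back vowel)
  homza → homzo   (a→o word-finally)
So the Segoren cognate is 'homzo'.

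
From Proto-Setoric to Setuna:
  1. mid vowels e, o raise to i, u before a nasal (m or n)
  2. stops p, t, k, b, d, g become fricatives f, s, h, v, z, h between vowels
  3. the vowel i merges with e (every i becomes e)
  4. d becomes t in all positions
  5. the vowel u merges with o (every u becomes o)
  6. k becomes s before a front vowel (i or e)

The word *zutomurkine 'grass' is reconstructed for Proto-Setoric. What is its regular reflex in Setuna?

zosomorsene

Setuna: *zutomurkine > zutumurkine > zusumurkine > zusumurkene > zosomorkene > zosomorsene  (by pre-nasal raising, intervocalic lenition, vowel merger, vowel merger, palatalisation)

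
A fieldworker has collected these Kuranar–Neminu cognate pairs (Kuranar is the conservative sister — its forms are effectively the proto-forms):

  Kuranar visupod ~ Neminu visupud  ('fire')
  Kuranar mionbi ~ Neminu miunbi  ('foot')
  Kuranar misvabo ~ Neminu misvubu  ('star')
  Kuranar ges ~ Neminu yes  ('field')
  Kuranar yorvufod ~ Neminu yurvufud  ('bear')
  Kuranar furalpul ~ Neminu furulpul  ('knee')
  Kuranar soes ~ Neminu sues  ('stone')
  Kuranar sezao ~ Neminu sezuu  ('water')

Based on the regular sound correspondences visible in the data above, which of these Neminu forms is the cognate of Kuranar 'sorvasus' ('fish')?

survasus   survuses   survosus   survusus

yorvufod ~ yurvufud — Kuranar o corresponds to Neminu u after a consonant, before r.
furalpul ~ furulpul — Kuranar a corresponds to Neminu u after a consonant, before a consonant other than r, m, n, p, b, f, v.
Applying these to Kuranar 'sorvasus':
  sorvasus → survasus   (o→u after a consonant, before r)
  survasus → survusus   (a→u after a consonant, before a consonant other than r, m, n, p, b, f, v)
So the Neminu cognate is 'survusus'.

survusus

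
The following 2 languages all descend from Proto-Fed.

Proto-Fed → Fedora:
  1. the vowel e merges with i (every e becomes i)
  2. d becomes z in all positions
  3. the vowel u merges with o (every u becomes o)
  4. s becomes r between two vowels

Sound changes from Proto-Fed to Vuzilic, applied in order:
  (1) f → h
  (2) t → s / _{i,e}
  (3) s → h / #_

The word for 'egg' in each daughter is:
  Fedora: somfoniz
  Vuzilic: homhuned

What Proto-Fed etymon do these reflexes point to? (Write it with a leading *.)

Position 1: Fedora has s, Vuzilic has h. Fedora preserves s here (none of its changes turn any other segment into s), so the proto-segment is *s.
Position 7: Fedora has i, Vuzilic has e. Vuzilic preserves e here (none of its changes turn any other segment into e), so the proto-segment is *e.
Position 5: Fedora has o, Vuzilic has u. Vuzilic preserves u here (none of its changes turn any other segment into u), so the proto-segment is *u.
Verify the candidate proto-form against each daughter:
Fedora: *somfuned > somfunid > somfuniz > somfoniz  (by vowel merger, unconditioned shift, vowel merger)
Vuzilic: start from *somfuned.
  rule 1 (unconditioned shift): somfuned → somhuned
  rule 2: no change — somhuned
  rule 3 (debuccalisation): somhuned → homhuned
  ⇒ Vuzilic homhuned
*somfuned is the unique common source.

*somfuned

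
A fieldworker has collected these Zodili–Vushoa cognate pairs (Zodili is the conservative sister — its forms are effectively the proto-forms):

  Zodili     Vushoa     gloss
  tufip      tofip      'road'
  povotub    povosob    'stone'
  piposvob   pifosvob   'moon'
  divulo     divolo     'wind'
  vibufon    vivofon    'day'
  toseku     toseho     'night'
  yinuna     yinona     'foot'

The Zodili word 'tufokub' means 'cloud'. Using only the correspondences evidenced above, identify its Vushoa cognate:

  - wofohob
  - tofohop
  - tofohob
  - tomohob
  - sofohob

tofohob

tufip ~ tofip, vibufon ~ vivofon — Zodili u corresponds to Vushoa o after a consonant, before a labial obstruent.
toseku ~ toseho — Zodili k corresponds to Vushoa h between vowels (before a back vowel).
povotub ~ povosob — Zodili u corresponds to Vushoa o after a consonant, before a labial obstruent.
Applying these to Zodili 'tufokub':
  tufokub → tofokub   (u→o after a consonant, before a labial obstruent)
  tofokub → tofohub   (k→h between vowels (before a back vowel))
  tofohub → tofohob   (u→o after a consonant, before a labial obstruent)
So the Vushoa cognate is 'tofohob'.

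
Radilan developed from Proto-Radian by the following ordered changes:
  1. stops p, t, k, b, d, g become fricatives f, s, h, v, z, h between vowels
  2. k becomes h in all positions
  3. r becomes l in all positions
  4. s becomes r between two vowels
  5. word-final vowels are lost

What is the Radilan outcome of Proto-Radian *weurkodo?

Radilan: *weurkodo > weurkozo > weurhozo > weulhozo > weulhoz  (by intervocalic lenition, unconditioned shift, unconditioned shift, apocope)

weulhoz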